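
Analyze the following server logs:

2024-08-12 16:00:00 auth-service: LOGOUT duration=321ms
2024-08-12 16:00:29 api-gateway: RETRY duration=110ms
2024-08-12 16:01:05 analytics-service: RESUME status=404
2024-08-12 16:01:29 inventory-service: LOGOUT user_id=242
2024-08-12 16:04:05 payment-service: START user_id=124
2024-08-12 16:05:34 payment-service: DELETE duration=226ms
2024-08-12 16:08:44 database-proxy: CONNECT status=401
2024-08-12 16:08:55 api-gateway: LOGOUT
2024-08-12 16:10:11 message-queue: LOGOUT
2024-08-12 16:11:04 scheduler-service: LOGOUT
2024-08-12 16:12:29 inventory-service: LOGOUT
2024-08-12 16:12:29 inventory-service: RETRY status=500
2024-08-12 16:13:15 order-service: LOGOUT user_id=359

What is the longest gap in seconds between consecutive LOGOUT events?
446

To find the longest gap:

1. Extract all LOGOUT events in chronological order
2. Calculate time differences between consecutive events
3. Find the maximum difference
4. Longest gap: 446 seconds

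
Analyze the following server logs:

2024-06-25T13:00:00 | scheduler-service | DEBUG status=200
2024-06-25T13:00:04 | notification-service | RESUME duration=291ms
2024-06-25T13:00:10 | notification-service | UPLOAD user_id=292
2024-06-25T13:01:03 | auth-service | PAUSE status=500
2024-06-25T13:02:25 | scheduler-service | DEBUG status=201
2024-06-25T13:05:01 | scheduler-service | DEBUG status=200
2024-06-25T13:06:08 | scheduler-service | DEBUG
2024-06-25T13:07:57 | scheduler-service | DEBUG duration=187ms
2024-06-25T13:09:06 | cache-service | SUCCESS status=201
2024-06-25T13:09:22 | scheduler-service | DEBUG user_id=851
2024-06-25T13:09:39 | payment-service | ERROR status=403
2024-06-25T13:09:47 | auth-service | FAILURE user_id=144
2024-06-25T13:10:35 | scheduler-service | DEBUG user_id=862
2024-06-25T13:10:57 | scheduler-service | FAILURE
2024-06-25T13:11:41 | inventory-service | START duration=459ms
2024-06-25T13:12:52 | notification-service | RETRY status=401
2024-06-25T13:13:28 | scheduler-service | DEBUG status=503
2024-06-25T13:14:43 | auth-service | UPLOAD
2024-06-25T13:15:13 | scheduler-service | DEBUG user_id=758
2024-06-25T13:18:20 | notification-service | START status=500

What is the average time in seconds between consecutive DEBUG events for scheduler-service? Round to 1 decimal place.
114.1

To calculate average interval:

1. Find all DEBUG events for scheduler-service in order
2. Calculate time gaps between consecutive events
3. Compute mean of gaps: 913 / 8 = 114.1 seconds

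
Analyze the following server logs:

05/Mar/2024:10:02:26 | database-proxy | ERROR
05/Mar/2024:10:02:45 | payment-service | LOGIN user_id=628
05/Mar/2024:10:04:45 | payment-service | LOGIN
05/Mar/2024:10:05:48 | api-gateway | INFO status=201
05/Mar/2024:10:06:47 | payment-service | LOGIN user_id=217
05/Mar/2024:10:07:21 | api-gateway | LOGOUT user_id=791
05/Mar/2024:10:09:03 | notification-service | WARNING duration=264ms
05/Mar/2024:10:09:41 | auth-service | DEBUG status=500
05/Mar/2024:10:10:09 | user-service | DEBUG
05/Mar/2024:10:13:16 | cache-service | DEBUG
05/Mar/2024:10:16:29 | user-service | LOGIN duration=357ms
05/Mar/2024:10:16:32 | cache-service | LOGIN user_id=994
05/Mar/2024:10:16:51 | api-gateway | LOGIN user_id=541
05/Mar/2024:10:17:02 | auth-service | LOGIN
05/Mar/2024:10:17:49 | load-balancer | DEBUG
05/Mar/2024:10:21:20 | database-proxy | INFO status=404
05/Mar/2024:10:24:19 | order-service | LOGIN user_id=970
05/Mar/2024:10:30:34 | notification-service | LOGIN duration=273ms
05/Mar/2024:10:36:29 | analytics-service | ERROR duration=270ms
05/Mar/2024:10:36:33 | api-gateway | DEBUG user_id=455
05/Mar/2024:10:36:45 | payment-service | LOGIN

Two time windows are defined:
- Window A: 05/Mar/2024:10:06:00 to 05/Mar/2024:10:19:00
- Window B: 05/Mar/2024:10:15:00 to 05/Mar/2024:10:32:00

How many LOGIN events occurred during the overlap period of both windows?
4

To find overlap events:

1. Window A: 05/Mar/2024:10:06:00 to 05/Mar/2024:10:19:00
2. Window B: 05/Mar/2024:10:15:00 to 05/Mar/2024:10:32:00
3. Overlap period: 05/Mar/2024:10:15:00 to 05/Mar/2024:10:19:00
4. Count LOGIN events in overlap: 4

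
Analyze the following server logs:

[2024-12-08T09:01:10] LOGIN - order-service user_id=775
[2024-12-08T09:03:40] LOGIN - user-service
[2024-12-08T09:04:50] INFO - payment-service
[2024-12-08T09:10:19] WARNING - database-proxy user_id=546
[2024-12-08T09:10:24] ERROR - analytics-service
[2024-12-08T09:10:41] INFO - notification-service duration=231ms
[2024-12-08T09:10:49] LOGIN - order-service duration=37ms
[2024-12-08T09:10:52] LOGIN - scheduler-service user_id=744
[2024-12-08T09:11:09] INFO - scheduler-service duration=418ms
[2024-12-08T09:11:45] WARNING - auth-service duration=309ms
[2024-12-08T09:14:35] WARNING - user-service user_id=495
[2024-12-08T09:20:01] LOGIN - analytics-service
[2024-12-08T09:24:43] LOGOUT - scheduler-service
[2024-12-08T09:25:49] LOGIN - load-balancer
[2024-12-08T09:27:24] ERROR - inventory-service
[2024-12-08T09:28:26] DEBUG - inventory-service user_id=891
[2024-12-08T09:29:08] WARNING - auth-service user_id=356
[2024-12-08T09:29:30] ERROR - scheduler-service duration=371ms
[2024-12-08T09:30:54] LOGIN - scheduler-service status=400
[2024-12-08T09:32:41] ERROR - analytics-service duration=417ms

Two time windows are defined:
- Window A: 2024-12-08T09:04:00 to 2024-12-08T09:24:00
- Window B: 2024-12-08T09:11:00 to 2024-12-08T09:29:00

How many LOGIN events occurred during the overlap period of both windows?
1

To find overlap events:

1. Window A: 2024-12-08T09:04:00 to 2024-12-08T09:24:00
2. Window B: 2024-12-08T09:11:00 to 2024-12-08T09:29:00
3. Overlap period: 2024-12-08T09:11:00 to 2024-12-08T09:24:00
4. Count LOGIN events in overlap: 1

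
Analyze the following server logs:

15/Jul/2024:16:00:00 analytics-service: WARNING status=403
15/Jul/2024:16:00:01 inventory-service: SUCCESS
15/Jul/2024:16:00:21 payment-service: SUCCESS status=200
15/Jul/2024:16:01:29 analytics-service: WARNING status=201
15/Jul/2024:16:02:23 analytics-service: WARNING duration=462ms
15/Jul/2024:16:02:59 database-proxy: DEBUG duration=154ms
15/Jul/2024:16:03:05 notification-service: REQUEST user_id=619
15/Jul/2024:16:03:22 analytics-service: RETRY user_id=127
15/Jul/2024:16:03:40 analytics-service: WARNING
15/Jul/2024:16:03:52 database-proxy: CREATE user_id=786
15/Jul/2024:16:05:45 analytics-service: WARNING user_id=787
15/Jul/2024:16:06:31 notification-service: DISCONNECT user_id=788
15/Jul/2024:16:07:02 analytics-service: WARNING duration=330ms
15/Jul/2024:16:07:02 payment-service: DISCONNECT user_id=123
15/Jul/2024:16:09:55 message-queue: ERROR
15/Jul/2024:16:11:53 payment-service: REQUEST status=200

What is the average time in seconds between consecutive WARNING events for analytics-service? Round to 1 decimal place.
84.4

To calculate average interval:

1. Find all WARNING events for analytics-service in order
2. Calculate time gaps between consecutive events
3. Compute mean of gaps: 422 / 5 = 84.4 seconds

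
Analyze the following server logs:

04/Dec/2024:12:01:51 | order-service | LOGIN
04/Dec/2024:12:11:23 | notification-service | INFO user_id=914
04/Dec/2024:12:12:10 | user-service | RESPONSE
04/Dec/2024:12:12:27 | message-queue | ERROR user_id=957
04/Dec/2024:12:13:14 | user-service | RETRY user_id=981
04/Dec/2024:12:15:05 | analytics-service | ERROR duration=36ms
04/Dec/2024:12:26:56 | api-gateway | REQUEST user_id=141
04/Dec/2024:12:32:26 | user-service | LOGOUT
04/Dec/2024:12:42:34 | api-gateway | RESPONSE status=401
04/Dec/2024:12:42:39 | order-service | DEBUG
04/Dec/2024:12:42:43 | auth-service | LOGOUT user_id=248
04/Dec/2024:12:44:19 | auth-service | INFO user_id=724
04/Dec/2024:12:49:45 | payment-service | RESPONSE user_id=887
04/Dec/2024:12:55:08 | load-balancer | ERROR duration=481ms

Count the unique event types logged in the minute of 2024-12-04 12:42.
3

To count unique event types:

1. Filter events in the minute starting at 2024-12-04 12:42
2. Extract event types from matching entries
3. Count unique types: 3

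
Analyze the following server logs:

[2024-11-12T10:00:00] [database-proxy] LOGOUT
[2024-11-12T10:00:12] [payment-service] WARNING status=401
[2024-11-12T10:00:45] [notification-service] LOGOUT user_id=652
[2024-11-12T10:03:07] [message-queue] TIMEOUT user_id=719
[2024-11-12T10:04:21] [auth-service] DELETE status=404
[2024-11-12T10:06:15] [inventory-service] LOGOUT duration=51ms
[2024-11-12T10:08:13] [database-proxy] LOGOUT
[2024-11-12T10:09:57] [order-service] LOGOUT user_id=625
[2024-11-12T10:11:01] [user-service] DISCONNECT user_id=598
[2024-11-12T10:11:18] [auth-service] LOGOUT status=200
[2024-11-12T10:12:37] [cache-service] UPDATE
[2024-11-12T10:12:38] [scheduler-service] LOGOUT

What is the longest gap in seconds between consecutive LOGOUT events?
330

To find the longest gap:

1. Extract all LOGOUT events in chronological order
2. Calculate time differences between consecutive events
3. Find the maximum difference
4. Longest gap: 330 seconds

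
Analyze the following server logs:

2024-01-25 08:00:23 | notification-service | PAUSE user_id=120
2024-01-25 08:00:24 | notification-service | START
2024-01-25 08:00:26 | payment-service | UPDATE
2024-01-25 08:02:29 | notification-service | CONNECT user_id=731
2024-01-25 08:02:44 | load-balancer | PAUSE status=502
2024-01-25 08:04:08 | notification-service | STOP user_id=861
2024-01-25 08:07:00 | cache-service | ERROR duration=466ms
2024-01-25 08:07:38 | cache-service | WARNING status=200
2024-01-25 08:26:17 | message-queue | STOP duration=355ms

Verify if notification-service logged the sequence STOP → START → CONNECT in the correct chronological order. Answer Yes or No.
No

To verify sequence order:

1. Find all events in sequence STOP → START → CONNECT for notification-service
2. Extract their timestamps
3. Check if timestamps are in ascending order
4. Result: No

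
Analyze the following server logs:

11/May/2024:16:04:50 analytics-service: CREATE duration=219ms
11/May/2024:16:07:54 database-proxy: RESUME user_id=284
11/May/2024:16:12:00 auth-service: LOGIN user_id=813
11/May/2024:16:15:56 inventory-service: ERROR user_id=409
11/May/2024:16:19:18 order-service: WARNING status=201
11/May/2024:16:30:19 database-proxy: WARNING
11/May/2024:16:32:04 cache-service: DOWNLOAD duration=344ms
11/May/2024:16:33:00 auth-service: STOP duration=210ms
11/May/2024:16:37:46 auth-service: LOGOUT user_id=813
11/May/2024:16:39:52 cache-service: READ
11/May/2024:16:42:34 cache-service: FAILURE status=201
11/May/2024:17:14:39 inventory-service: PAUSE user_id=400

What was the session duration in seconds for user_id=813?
1546

To calculate session duration:

1. Find LOGIN event for user_id=813: 11/May/2024:16:12:00
2. Find LOGOUT event for user_id=813: 11/May/2024:16:37:46
3. Session duration: 11/May/2024:16:37:46 - 11/May/2024:16:12:00 = 1546 seconds (25 minutes)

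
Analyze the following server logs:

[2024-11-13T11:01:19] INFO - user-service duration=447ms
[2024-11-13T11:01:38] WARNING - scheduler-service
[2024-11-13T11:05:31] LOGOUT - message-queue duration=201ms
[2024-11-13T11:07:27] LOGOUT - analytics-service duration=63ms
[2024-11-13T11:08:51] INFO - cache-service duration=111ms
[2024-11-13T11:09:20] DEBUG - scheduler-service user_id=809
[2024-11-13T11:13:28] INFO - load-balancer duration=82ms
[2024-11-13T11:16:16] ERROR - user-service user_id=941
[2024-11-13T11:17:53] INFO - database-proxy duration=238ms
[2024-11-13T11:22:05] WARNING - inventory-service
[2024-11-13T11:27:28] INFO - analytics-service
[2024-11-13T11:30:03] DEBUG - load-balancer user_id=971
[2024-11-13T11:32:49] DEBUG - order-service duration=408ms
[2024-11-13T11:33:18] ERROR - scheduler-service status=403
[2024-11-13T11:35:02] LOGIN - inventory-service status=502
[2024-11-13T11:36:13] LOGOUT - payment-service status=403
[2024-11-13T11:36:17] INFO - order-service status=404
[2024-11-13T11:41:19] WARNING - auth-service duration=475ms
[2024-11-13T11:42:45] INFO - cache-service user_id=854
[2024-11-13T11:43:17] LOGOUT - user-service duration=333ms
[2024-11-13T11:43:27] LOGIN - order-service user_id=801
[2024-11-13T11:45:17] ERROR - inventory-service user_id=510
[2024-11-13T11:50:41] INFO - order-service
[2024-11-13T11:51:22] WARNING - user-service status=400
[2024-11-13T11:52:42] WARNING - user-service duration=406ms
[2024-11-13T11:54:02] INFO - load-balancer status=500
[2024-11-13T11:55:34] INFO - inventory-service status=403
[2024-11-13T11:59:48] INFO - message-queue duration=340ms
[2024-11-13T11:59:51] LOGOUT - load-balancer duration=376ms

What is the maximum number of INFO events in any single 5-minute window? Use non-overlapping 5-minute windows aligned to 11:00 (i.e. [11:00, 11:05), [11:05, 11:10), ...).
2

To find the burst window:

1. Divide the log period into non-overlapping 5-minute windows starting at 11:00
2. Count INFO events in each window
3. Find the window with maximum count
4. Maximum events in a window: 2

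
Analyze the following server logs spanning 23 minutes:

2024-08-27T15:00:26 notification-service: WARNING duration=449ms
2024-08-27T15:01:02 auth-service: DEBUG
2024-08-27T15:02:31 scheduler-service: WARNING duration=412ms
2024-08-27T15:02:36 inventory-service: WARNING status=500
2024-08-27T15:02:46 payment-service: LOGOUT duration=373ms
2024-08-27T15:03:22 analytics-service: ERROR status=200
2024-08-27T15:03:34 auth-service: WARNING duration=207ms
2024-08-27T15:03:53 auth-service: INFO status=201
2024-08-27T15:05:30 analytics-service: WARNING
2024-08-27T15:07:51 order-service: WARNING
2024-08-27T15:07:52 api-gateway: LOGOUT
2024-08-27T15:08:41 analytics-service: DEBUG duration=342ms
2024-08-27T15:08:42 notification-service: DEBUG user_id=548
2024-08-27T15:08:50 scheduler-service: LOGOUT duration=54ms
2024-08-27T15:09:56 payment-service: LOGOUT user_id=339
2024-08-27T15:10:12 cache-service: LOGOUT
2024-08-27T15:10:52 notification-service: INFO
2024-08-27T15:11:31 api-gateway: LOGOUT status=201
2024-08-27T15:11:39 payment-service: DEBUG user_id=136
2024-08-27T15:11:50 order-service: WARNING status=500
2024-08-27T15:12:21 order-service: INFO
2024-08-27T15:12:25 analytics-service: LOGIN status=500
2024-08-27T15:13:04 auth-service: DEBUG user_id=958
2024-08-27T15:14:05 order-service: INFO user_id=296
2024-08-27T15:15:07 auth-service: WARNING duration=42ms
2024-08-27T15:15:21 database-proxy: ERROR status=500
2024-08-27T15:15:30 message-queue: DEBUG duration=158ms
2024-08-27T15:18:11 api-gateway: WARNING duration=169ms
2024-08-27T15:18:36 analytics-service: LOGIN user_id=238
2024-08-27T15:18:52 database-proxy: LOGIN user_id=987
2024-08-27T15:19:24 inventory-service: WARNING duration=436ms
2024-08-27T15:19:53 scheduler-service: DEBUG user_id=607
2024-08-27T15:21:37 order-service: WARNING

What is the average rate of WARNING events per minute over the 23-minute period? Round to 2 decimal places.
0.48

To calculate the rate:

1. Count total WARNING events: 11
2. Total time period: 23 minutes
3. Rate = 11 / 23 = 0.48 events per minute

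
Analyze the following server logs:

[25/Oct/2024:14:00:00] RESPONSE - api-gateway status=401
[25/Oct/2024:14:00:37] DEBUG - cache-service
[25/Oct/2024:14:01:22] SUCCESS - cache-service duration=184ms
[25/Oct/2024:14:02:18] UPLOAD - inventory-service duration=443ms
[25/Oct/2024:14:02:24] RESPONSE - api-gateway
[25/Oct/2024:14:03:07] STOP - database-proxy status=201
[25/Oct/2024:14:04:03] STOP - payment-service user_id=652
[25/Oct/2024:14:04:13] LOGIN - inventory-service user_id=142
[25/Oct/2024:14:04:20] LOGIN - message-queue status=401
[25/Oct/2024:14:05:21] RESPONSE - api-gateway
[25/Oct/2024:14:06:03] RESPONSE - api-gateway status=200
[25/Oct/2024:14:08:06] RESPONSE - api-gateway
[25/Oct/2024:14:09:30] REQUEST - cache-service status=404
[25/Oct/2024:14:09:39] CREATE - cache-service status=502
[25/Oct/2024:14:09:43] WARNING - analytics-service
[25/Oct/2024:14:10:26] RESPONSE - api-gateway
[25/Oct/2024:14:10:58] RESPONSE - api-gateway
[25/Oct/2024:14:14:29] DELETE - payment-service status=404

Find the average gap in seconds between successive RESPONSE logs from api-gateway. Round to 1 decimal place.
109.7

To calculate average interval:

1. Find all RESPONSE events for api-gateway in order
2. Calculate time gaps between consecutive events
3. Compute mean of gaps: 658 / 6 = 109.7 seconds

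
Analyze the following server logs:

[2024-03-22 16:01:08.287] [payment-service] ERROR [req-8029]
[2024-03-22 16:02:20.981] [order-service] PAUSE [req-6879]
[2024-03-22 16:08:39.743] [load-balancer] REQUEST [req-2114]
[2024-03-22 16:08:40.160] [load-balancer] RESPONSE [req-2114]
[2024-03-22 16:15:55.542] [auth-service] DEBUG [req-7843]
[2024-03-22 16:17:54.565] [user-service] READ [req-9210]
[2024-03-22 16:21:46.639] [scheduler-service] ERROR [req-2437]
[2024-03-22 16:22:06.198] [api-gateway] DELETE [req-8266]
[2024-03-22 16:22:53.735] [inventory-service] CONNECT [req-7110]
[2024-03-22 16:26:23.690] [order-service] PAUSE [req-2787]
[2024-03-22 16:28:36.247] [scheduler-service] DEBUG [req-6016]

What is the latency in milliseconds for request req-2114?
417

To calculate latency:

1. Find REQUEST with id req-2114: 2024-03-22 16:08:39.743
2. Find RESPONSE with id req-2114: 2024-03-22 16:08:40.160
3. Latency: 2024-03-22 16:08:40.160 - 2024-03-22 16:08:39.743 = 417ms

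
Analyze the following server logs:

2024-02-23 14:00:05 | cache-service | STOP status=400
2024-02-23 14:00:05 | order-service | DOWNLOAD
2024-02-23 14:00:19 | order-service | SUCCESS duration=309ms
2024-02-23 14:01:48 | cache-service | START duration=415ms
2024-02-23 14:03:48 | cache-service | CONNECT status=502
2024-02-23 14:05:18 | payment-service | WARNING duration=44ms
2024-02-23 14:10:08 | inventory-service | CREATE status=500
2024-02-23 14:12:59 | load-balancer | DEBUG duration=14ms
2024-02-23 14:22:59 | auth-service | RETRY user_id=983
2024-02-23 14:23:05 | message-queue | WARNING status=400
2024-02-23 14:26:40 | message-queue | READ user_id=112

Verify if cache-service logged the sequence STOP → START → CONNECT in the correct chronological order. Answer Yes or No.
Yes

To verify sequence order:

1. Find all events in sequence STOP → START → CONNECT for cache-service
2. Extract their timestamps
3. Check if timestamps are in ascending order
4. Result: Yes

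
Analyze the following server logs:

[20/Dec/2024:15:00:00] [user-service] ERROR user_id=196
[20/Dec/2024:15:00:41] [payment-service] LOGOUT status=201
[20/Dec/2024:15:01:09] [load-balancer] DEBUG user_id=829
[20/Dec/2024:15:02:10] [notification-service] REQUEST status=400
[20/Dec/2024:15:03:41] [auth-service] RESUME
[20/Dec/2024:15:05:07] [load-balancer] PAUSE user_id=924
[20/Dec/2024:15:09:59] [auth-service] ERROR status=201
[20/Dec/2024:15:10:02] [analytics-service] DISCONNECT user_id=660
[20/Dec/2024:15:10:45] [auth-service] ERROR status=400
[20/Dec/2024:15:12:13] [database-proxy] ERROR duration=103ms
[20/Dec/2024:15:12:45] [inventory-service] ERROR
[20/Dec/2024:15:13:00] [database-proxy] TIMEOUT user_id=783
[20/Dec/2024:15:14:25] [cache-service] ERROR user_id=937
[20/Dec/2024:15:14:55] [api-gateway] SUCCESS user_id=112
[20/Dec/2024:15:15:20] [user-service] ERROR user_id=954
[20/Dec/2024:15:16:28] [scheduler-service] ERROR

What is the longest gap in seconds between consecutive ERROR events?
599

To find the longest gap:

1. Extract all ERROR events in chronological order
2. Calculate time differences between consecutive events
3. Find the maximum difference
4. Longest gap: 599 seconds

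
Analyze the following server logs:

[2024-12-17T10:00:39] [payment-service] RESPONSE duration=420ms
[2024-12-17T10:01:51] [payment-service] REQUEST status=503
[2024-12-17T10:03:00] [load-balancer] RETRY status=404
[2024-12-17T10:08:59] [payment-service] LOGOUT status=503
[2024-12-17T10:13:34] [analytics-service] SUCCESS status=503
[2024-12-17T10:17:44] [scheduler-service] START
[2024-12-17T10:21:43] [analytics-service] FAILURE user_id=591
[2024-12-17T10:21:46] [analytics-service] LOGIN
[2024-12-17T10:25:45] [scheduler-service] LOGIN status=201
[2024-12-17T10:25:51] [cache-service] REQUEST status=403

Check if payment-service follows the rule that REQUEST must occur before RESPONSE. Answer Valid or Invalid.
Invalid

To validate ordering:

1. Required order: REQUEST → RESPONSE
2. Rule: REQUEST must occur before RESPONSE
3. Check actual order of events for payment-service
4. Result: Invalid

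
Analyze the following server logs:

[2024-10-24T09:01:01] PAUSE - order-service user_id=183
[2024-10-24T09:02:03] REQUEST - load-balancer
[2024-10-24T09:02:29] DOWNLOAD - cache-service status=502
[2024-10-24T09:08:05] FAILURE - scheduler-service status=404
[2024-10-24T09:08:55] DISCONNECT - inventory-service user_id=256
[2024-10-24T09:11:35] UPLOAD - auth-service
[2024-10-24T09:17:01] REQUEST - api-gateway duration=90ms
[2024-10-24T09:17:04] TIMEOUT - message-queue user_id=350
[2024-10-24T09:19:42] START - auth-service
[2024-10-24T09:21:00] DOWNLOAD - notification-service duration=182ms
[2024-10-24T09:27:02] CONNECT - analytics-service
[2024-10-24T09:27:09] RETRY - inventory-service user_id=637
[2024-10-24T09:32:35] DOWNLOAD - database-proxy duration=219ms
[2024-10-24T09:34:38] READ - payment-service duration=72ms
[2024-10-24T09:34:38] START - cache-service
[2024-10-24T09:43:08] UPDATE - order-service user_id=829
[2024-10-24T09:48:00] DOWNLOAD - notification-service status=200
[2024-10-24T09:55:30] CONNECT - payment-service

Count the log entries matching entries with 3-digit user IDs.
5

To find matching entries:

1. Pattern to match: entries with 3-digit user IDs
2. Scan each log entry for the pattern
3. Count matches: 5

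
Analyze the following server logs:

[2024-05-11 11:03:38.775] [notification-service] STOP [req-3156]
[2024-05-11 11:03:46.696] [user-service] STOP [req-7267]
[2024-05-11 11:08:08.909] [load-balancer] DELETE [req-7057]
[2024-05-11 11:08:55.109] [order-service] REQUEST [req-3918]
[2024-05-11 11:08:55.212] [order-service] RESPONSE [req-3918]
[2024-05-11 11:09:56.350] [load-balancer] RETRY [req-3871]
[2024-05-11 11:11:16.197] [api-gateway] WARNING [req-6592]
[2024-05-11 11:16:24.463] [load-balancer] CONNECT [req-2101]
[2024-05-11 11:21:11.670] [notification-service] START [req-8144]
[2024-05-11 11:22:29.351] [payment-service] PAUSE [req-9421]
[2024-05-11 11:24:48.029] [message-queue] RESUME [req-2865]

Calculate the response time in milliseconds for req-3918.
103

To calculate latency:

1. Find REQUEST with id req-3918: 2024-05-11 11:08:55.109
2. Find RESPONSE with id req-3918: 2024-05-11 11:08:55.212
3. Latency: 2024-05-11 11:08:55.212 - 2024-05-11 11:08:55.109 = 103ms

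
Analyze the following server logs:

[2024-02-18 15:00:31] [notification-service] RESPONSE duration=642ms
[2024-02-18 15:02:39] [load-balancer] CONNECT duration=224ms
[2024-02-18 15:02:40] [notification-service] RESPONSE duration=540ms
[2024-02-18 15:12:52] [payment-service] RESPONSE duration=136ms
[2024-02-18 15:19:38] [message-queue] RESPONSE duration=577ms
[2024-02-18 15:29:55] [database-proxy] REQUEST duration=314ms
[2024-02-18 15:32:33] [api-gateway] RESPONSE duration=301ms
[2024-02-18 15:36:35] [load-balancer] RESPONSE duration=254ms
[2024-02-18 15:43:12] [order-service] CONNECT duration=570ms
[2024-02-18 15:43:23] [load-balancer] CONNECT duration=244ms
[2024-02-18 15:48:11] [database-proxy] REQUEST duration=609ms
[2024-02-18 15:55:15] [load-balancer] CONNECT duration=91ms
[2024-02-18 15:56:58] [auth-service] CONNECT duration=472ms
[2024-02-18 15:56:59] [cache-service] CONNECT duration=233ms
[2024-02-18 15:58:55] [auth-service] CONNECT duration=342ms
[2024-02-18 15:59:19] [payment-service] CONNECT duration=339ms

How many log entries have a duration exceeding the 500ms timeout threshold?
5

To count timeouts:

1. Threshold: 500ms
2. Extract duration from each log entry
3. Count entries where duration > 500
4. Timeout count: 5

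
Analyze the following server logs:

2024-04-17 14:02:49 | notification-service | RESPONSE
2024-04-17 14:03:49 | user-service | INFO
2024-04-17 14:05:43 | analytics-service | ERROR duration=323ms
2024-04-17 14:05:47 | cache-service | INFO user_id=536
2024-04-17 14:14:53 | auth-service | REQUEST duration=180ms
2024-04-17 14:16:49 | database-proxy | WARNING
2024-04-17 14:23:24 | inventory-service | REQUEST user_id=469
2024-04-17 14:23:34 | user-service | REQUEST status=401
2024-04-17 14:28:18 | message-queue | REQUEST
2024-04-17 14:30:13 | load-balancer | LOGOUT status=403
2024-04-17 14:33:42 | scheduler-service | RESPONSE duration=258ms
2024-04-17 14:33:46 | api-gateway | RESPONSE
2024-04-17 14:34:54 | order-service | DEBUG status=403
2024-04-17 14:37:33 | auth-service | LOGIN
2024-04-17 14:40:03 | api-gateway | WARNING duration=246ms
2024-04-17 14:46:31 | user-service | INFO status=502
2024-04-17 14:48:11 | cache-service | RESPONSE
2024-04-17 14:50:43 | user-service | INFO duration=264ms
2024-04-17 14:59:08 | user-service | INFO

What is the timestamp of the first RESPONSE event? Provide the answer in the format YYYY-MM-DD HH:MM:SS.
2024-04-17 14:02:49

To find the first event:

1. Filter for all RESPONSE events
2. Sort by timestamp
3. Select the first one
4. Timestamp: 2024-04-17 14:02:49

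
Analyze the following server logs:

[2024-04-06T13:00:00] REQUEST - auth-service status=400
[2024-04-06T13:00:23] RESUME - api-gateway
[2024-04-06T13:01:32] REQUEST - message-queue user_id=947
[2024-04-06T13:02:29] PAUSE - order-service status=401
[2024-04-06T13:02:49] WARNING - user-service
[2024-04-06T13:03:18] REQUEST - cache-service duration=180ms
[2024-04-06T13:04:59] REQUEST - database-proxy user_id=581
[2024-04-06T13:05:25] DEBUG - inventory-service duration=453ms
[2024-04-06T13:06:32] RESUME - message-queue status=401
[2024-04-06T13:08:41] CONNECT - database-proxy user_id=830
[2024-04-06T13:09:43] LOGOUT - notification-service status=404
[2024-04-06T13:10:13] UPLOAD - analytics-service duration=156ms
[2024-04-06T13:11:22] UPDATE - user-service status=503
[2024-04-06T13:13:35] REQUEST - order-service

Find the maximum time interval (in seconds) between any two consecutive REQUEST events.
516

To find the longest gap:

1. Extract all REQUEST events in chronological order
2. Calculate time differences between consecutive events
3. Find the maximum difference
4. Longest gap: 516 seconds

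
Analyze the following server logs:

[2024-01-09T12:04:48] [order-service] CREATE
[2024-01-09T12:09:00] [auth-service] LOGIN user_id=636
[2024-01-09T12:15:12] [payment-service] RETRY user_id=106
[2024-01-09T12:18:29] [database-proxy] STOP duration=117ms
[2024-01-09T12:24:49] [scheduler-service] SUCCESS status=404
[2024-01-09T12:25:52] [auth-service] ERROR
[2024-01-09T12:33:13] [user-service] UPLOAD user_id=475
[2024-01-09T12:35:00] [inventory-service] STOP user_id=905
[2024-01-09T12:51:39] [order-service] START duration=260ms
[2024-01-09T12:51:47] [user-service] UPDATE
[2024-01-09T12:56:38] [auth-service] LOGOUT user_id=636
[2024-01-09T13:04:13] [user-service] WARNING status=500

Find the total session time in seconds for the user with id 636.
2858

To calculate session duration:

1. Find LOGIN event for user_id=636: 2024-01-09T12:09:00
2. Find LOGOUT event for user_id=636: 2024-01-09T12:56:38
3. Session duration: 2024-01-09T12:56:38 - 2024-01-09T12:09:00 = 2858 seconds (47 minutes)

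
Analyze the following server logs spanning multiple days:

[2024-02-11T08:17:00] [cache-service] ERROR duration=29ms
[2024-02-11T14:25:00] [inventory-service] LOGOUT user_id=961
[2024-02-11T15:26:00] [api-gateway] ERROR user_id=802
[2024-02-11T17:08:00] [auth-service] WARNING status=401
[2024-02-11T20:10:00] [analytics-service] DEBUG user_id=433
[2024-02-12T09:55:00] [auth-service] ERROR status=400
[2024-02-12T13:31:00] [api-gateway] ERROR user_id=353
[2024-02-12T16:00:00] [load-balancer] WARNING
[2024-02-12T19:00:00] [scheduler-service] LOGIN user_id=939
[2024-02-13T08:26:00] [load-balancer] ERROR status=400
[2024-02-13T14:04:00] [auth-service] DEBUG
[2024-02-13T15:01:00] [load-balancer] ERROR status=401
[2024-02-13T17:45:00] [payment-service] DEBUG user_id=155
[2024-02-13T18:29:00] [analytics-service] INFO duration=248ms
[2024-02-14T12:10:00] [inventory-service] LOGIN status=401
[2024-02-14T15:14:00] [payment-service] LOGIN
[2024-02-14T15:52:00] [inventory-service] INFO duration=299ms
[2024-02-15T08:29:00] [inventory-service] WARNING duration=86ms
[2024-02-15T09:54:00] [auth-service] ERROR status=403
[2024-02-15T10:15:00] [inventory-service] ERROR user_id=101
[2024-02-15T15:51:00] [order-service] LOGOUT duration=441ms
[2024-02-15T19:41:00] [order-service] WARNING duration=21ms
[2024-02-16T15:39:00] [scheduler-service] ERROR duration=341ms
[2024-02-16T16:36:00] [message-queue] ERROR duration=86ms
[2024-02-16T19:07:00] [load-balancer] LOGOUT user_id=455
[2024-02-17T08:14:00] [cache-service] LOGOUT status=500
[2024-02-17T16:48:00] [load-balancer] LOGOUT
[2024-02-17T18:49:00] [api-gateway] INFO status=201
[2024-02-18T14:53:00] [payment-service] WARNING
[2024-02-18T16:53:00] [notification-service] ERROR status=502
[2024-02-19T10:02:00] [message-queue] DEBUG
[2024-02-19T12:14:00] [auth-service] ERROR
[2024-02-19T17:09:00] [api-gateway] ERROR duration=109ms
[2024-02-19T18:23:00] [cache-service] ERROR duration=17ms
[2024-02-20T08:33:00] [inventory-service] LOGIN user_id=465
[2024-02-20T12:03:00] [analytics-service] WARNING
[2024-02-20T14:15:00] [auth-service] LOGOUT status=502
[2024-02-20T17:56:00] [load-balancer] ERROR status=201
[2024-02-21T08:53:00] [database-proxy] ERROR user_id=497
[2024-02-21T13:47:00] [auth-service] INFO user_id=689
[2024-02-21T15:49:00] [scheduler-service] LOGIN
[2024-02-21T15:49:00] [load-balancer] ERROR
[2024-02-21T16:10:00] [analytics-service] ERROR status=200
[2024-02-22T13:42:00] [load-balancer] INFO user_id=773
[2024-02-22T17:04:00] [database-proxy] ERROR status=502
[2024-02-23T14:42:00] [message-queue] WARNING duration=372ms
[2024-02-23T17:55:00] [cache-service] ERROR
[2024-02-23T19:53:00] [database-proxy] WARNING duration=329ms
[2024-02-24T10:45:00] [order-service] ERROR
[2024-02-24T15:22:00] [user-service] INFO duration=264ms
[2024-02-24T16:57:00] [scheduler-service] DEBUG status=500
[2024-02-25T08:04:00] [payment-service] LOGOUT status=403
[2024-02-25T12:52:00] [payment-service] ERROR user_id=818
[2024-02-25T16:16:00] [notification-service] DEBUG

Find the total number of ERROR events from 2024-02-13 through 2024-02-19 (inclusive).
10

To filter by date range:

1. Date range: 2024-02-13 through 2024-02-19, both dates inclusive
2. Filter for ERROR events whose date falls in this range
3. Count matching events: 10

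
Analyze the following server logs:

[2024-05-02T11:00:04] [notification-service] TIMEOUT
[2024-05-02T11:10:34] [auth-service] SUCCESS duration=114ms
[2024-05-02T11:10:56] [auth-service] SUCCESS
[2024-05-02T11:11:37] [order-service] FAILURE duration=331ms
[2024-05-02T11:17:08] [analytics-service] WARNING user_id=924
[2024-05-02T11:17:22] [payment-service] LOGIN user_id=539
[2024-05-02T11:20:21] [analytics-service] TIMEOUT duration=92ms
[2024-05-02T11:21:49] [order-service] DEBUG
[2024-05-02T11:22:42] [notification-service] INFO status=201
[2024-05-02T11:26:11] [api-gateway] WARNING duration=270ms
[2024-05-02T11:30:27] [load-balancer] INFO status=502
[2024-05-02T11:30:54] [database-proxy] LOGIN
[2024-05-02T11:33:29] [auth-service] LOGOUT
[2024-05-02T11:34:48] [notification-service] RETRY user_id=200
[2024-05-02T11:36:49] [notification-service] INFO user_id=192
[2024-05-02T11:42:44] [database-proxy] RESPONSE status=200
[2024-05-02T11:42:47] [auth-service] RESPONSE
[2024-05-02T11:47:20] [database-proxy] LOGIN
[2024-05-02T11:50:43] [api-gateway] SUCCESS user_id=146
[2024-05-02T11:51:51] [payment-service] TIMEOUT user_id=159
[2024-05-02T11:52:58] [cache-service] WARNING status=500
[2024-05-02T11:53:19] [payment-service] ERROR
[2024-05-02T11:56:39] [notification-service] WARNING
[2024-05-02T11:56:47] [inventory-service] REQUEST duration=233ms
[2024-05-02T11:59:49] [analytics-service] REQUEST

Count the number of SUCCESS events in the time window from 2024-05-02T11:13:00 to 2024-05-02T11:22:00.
0

To count events in the time window:

1. Window boundaries: 2024-05-02T11:13:00 to 2024-05-02T11:22:00
2. Filter for SUCCESS events within this window
3. Count matching events: 0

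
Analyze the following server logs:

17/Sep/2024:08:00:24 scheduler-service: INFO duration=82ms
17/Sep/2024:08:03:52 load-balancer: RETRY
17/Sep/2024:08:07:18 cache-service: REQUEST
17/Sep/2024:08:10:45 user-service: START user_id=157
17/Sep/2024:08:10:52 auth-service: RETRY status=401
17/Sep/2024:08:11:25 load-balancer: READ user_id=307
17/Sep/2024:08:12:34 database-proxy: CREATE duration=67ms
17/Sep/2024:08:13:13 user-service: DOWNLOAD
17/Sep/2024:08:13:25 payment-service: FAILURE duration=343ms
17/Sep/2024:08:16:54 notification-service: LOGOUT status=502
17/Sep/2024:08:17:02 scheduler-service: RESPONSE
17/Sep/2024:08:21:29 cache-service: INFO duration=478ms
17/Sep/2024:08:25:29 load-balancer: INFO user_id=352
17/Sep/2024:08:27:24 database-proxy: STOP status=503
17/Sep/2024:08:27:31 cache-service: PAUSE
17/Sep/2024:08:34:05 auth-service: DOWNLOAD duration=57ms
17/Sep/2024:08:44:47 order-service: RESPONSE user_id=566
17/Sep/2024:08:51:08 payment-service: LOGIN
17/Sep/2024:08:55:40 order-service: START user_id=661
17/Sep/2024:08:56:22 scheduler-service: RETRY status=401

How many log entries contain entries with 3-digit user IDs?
5

To find matching entries:

1. Pattern to match: entries with 3-digit user IDs
2. Scan each log entry for the pattern
3. Count matches: 5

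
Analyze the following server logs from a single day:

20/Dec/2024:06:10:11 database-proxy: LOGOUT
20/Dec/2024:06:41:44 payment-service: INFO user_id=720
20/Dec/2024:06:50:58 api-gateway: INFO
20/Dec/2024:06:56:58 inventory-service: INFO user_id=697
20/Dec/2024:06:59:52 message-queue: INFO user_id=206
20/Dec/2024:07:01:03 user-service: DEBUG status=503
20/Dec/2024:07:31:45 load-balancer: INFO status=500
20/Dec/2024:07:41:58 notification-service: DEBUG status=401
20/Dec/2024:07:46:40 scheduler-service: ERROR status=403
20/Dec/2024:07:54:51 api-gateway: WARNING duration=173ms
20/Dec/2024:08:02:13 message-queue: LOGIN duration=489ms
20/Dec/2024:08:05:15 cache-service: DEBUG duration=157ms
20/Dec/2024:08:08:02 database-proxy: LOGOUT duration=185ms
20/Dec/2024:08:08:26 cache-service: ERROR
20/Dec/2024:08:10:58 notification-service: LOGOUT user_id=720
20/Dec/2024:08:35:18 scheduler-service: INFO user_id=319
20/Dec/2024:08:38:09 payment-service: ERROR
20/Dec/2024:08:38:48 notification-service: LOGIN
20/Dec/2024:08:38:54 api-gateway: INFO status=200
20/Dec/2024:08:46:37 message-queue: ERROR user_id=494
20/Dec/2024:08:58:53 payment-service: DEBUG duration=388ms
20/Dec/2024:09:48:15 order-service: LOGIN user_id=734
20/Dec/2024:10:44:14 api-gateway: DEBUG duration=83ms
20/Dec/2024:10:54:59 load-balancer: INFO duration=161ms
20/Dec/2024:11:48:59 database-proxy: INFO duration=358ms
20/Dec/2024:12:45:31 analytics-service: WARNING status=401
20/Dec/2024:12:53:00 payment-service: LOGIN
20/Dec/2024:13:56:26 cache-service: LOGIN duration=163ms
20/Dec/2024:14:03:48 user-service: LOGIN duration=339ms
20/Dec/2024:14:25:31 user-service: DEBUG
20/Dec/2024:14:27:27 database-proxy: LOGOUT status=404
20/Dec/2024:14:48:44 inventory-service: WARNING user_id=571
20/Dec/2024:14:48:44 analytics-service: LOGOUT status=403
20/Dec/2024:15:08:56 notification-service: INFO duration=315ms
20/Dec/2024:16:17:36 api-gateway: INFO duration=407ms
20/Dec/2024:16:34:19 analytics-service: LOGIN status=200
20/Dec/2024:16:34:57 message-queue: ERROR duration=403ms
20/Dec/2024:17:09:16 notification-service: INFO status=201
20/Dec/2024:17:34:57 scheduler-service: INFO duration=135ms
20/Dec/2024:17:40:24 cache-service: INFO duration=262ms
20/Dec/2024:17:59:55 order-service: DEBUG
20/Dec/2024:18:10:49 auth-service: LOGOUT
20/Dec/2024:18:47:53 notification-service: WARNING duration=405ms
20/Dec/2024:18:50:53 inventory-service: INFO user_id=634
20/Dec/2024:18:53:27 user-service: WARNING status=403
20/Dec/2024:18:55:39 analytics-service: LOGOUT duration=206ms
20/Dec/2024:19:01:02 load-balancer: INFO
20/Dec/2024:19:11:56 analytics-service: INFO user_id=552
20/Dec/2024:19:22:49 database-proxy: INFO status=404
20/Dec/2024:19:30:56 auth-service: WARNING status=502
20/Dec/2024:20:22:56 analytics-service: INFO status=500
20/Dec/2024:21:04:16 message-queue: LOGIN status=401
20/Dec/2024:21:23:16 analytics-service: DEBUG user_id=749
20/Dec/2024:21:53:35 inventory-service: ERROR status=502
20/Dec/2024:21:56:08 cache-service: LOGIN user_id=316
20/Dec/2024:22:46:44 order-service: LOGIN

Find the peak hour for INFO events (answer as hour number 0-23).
6

To find the peak hour:

1. Group all INFO events by hour
2. Count events in each hour
3. Find hour with maximum count
4. Peak hour: 6 (with 4 events)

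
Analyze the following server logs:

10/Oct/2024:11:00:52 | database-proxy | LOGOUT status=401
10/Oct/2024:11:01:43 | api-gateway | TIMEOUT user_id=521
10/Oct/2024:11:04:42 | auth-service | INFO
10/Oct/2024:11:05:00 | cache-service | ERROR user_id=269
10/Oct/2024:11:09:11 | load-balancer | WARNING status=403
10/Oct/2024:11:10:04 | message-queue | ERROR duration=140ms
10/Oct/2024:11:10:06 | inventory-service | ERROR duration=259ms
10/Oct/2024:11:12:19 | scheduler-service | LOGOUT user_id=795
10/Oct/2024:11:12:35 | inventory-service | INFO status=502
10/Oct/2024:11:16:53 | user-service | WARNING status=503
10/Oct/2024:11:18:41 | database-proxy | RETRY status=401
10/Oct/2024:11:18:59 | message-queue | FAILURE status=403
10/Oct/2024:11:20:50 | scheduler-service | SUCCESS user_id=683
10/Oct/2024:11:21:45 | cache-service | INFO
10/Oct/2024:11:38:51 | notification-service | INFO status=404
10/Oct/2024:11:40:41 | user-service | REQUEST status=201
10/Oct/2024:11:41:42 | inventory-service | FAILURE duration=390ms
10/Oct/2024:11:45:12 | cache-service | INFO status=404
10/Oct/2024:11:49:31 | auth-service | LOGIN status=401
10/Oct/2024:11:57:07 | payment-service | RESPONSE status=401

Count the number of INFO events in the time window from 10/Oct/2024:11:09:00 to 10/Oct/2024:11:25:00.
2

To count events in the time window:

1. Window boundaries: 10/Oct/2024:11:09:00 to 10/Oct/2024:11:25:00
2. Filter for INFO events within this window
3. Count matching events: 2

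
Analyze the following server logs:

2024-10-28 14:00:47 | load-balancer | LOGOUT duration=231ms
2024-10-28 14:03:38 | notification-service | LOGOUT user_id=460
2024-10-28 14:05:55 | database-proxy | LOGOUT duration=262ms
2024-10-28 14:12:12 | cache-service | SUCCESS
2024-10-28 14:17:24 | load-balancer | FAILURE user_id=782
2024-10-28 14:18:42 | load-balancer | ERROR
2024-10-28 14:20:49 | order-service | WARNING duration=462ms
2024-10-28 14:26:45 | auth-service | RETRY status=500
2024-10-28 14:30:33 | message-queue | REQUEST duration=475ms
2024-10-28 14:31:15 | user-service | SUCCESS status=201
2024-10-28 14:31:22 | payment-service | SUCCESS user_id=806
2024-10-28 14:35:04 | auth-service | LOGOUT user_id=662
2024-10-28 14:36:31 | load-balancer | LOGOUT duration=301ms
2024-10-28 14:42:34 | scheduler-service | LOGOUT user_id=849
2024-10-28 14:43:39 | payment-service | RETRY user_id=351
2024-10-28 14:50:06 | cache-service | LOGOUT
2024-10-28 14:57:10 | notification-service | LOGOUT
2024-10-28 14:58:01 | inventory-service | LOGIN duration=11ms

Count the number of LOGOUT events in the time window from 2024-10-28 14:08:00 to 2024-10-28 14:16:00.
0

To count events in the time window:

1. Window boundaries: 2024-10-28 14:08:00 to 2024-10-28 14:16:00
2. Filter for LOGOUT events within this window
3. Count matching events: 0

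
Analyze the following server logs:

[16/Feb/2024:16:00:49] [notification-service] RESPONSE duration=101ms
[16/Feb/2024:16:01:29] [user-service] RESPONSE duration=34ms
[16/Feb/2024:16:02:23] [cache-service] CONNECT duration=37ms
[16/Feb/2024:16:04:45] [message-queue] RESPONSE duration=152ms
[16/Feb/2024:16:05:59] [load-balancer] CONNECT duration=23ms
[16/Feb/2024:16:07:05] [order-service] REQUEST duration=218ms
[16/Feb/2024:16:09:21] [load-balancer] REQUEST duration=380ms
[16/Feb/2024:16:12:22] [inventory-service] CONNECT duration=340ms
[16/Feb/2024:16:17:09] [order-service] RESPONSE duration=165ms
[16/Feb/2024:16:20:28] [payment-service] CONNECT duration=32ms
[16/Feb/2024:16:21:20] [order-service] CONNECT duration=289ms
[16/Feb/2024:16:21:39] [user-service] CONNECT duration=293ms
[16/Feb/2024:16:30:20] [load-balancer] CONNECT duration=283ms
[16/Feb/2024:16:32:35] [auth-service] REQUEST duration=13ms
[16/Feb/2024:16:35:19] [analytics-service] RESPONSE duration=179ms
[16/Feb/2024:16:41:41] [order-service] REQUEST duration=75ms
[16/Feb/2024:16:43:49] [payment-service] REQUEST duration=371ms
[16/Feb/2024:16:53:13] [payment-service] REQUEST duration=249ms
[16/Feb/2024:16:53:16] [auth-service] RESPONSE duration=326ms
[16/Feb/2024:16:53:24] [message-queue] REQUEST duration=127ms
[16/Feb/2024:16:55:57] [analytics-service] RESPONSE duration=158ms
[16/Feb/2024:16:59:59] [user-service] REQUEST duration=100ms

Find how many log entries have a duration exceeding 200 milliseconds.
9

To count timeouts:

1. Threshold: 200ms
2. Extract duration from each log entry
3. Count entries where duration > 200
4. Timeout count: 9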